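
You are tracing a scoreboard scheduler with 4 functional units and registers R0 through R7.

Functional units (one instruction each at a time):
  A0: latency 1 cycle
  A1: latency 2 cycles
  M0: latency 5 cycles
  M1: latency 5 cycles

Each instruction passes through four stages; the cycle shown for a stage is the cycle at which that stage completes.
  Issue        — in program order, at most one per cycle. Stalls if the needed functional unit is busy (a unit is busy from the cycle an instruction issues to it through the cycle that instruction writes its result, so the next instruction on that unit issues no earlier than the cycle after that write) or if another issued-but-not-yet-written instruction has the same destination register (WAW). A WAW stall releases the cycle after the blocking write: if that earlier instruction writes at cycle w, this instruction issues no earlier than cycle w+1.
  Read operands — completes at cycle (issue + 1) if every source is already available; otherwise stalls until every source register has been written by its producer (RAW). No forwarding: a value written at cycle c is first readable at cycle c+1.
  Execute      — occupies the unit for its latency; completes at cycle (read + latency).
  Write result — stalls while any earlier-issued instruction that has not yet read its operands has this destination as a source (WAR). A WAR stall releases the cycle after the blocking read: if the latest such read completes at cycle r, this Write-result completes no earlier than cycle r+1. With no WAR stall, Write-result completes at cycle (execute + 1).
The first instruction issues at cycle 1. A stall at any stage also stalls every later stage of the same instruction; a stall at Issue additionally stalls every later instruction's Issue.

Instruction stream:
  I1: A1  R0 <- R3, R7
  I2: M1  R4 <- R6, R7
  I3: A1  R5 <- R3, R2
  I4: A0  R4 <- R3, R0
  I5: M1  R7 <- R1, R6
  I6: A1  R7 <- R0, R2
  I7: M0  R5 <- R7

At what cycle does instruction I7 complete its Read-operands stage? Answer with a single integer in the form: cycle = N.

cycle 1: I1→A1
cycle 2: I1 RO | I2→M1
cycle 3: I2 RO
cycle 4: I1 EX
cycle 5: I1 WR R0
cycle 6: I3→A1
cycle 7: I3 RO
cycle 8: I2 EX
cycle 9: I2 WR R4 | I3 EX
cycle 10: I3 WR R5 | I4→A0
cycle 11: I4 RO | I5→M1
cycle 12: I4 EX | I5 RO
cycle 13: I4 WR R4
cycle 17: I5 EX
cycle 18: I5 WR R7
cycle 19: I6→A1
cycle 20: I6 RO | I7→M0
cycle 22: I6 EX
cycle 23: I6 WR R7
cycle 24: I7 RO
cycle 29: I7 EX
cycle 30: I7 WR R5

cycle = 24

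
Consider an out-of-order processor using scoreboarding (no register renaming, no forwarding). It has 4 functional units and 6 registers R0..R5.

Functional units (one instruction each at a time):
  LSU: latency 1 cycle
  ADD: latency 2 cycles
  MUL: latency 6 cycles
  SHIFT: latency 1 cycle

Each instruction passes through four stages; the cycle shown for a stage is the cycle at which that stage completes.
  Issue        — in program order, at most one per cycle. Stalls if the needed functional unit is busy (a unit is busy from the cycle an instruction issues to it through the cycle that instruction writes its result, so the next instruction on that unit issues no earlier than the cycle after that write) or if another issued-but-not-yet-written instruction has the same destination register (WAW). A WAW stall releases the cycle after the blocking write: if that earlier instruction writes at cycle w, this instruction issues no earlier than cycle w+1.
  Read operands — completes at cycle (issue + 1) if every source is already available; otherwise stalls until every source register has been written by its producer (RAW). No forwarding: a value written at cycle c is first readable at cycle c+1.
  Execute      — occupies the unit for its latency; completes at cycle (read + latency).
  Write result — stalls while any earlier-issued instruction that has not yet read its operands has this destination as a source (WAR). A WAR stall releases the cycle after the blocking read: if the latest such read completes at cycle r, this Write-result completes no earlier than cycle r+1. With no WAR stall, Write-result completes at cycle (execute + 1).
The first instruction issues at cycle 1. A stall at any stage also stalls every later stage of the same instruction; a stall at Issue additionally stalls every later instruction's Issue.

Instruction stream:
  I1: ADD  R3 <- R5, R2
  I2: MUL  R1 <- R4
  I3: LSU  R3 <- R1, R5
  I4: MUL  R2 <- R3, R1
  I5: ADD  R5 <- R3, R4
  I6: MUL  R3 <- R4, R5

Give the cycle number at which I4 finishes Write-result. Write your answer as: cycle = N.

[1] I1→ADD
[2] I1 RO, I2→MUL
[3] I2 RO
[4] I1 EX
[5] I1 WR R3
[6] I3→LSU
[9] I2 EX
[10] I2 WR R1
[11] I3 RO, I4→MUL
[12] I3 EX, I5→ADD
[13] I3 WR R3
[14] I4 RO, I5 RO
[16] I5 EX
[17] I5 WR R5
[20] I4 EX
[21] I4 WR R2
[22] I6→MUL
[23] I6 RO
[29] I6 EX
[30] I6 WR R3

cycle = 21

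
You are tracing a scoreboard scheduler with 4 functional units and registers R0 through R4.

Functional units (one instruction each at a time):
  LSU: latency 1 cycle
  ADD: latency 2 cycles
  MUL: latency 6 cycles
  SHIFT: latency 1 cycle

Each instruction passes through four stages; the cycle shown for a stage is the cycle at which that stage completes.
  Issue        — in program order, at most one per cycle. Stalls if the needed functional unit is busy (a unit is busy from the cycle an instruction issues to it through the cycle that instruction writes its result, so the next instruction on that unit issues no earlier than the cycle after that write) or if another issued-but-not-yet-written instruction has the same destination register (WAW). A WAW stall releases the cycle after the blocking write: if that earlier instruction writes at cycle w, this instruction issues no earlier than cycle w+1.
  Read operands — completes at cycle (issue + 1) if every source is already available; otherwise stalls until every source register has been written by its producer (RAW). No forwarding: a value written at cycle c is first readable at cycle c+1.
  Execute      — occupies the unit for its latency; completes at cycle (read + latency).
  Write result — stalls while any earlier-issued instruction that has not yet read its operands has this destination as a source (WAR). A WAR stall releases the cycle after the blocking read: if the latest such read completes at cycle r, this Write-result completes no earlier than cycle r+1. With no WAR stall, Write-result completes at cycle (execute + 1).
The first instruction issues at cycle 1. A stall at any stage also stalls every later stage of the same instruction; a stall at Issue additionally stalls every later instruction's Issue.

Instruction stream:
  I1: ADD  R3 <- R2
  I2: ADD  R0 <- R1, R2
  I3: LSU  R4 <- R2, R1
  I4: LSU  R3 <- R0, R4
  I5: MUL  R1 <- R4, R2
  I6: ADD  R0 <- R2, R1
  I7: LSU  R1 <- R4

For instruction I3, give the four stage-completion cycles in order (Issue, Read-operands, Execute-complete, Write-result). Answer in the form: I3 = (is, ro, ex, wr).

I3 = (7, 8, 9, 10)

I1  is:1  ro:2  ex:4  wr:5
I2  is:6  ro:7  ex:9  wr:10  — struct: ADD busy until I1 writes@5
I3  is:7  ro:8  ex:9  wr:10
I4  is:11  ro:12  ex:13  wr:14  — struct: LSU busy until I3 writes@10
I5  is:12  ro:13  ex:19  wr:20
I6  is:13  ro:21  ex:23  wr:24  — RAW R1: wait I5 write@20
I7  is:21  ro:22  ex:23  wr:24  — WAW R1: wait I5 write@20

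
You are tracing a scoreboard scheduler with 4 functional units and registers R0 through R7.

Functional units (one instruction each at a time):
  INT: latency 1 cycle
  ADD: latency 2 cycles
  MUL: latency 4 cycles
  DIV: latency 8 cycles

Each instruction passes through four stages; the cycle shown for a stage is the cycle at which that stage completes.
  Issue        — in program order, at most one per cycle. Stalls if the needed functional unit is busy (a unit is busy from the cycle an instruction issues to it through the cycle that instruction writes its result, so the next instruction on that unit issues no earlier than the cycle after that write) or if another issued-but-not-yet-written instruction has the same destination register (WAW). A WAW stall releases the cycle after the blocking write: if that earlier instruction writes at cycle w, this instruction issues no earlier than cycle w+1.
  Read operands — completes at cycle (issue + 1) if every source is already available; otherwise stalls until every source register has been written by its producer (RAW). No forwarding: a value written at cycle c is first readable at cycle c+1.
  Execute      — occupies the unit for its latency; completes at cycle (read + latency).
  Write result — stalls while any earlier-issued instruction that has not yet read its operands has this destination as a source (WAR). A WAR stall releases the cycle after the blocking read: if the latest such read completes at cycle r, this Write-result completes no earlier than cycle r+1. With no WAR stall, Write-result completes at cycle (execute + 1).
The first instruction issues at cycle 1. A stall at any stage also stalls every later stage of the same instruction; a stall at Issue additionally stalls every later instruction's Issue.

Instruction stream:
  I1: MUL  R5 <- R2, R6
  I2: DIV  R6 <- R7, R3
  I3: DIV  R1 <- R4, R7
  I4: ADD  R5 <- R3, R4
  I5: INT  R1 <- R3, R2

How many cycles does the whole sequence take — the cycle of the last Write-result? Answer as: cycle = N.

cycle = 27

I1  is:1  ro:2  ex:6  wr:7
I2  is:2  ro:3  ex:11  wr:12
I3  is:13  ro:14  ex:22  wr:23  — struct: DIV busy until I2 writes@12
I4  is:14  ro:15  ex:17  wr:18
I5  is:24  ro:25  ex:26  wr:27  — WAW R1: wait I3 write@23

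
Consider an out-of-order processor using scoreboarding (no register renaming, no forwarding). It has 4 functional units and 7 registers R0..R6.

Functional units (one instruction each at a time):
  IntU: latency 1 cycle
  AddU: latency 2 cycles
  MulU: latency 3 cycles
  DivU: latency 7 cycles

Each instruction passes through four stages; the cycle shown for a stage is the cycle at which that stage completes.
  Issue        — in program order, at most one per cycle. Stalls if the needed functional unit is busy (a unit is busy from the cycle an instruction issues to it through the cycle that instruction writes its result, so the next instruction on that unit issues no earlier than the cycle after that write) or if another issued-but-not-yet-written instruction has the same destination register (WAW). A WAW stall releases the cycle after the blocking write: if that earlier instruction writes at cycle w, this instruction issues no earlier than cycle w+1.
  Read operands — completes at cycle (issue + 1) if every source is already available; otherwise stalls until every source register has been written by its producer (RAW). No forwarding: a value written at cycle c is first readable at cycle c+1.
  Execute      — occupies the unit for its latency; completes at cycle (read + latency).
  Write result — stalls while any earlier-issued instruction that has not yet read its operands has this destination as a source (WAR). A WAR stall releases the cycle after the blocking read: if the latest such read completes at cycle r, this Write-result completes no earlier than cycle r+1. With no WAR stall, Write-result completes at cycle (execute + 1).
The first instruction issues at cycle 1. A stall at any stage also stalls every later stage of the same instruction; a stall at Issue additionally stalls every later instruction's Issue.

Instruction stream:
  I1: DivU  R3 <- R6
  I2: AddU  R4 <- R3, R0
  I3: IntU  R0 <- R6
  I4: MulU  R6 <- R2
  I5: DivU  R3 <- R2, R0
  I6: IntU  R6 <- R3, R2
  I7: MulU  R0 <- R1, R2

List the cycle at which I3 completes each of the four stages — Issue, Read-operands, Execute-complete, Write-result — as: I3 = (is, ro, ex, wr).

cycle 1: I1 dispatched to DivU
cycle 2: I1 operands ready, I2 dispatched to AddU
cycle 3: I3 dispatched to IntU
cycle 4: I3 operands ready, I4 dispatched to MulU
cycle 5: I3 complete, I4 operands ready
cycle 8: I4 complete
cycle 9: I1 complete, R6←I4
cycle 10: R3←I1
cycle 11: I2 operands ready, I5 dispatched to DivU
cycle 12: R0←I3
cycle 13: I2 complete, I5 operands ready, I6 dispatched to IntU
cycle 14: R4←I2, I7 dispatched to MulU
cycle 15: I7 operands ready
cycle 18: I7 complete
cycle 19: R0←I7
cycle 20: I5 complete
cycle 21: R3←I5
cycle 22: I6 operands ready
cycle 23: I6 complete
cycle 24: R6←I6

I3 = (3, 4, 5, 12)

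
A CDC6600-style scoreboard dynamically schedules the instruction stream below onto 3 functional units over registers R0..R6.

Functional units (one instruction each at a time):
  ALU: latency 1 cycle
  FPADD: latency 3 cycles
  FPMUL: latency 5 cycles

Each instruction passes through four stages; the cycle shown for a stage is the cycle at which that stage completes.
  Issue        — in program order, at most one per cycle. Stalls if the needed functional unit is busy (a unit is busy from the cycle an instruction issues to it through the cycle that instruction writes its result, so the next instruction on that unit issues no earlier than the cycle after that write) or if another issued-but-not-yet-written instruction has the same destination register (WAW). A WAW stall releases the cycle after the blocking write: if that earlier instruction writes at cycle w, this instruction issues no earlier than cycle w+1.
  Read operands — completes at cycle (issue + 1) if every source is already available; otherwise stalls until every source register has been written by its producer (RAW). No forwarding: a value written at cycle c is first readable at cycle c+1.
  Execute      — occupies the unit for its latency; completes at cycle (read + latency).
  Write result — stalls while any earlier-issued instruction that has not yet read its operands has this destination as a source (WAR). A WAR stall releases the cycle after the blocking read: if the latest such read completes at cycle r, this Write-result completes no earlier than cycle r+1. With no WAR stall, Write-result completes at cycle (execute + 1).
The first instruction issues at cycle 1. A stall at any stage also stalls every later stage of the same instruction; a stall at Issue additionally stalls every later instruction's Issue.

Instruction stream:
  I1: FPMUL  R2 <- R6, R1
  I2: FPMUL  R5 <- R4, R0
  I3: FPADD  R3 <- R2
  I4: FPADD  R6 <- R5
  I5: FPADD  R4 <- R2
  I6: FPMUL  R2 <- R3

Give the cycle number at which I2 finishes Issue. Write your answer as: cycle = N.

c1: I1 dispatched to FPMUL
c2: I1 operands ready
c7: I1 complete
c8: R2←I1
c9: I2 dispatched to FPMUL
c10: I2 operands ready, I3 dispatched to FPADD
c11: I3 operands ready
c14: I3 complete
c15: I2 complete, R3←I3
c16: R5←I2, I4 dispatched to FPADD
c17: I4 operands ready
c20: I4 complete
c21: R6←I4
c22: I5 dispatched to FPADD
c23: I5 operands ready, I6 dispatched to FPMUL
c24: I6 operands ready
c26: I5 complete
c27: R4←I5
c29: I6 complete
c30: R2←I6

cycle = 9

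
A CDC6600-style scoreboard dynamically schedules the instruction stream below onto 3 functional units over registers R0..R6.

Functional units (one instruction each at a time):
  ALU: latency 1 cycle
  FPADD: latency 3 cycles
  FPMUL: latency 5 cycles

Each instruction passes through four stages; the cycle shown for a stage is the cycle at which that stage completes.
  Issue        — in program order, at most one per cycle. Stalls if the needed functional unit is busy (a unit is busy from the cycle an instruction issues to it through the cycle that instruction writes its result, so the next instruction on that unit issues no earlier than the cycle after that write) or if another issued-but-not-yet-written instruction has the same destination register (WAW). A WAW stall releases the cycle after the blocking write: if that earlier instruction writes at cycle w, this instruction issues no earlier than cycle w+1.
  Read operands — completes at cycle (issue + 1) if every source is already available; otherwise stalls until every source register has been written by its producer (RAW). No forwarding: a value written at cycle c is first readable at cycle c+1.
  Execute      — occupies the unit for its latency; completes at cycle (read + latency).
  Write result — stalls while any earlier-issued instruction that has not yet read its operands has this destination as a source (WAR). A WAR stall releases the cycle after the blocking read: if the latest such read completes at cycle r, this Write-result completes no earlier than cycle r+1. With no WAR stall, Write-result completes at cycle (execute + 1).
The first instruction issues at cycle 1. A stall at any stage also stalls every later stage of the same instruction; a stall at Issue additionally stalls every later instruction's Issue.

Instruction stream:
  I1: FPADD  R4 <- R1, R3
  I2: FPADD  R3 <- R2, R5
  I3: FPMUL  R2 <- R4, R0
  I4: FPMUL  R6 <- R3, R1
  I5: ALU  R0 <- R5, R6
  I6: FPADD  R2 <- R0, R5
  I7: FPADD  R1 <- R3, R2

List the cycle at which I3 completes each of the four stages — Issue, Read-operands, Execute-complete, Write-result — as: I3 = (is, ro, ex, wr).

I3 = (8, 9, 14, 15)

  I1 | 1 | 2 | 5 | 6
  I2 | 7 | 8 | 11 | 12   struct: FPADD busy until I1 writes@6
  I3 | 8 | 9 | 14 | 15
  I4 | 16 | 17 | 22 | 23   struct: FPMUL busy until I3 writes@15
  I5 | 17 | 24 | 25 | 26   RAW R6: wait I4 write@23
  I6 | 18 | 27 | 30 | 31   RAW R0: wait I5 write@26
  I7 | 32 | 33 | 36 | 37   struct: FPADD busy until I6 writes@31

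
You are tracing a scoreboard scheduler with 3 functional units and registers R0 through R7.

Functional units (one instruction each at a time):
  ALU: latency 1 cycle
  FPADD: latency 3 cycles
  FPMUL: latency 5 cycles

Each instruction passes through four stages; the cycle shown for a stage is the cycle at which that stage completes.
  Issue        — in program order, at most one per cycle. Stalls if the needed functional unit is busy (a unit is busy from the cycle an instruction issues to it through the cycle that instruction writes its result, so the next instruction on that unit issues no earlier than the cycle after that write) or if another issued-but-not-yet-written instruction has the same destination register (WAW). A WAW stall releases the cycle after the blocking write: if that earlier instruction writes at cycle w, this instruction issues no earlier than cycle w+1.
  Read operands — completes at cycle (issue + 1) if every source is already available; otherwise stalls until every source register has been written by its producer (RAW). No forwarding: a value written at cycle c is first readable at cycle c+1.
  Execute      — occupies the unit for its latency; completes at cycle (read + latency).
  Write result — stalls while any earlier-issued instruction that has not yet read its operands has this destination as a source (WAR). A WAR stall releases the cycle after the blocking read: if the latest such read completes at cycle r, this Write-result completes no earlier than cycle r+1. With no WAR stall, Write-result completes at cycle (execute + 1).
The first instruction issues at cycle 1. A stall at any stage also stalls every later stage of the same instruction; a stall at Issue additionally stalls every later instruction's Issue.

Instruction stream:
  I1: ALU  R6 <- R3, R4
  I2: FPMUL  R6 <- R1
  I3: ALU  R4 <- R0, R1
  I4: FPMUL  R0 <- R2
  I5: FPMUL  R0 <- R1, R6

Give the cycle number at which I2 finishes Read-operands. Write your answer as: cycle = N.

cycle = 6

c1: I1 dispatched to ALU
c2: I1 operands ready
c3: I1 complete
c4: R6←I1
c5: I2 dispatched to FPMUL
c6: I2 operands ready | I3 dispatched to ALU
c7: I3 operands ready
c8: I3 complete
c9: R4←I3
c11: I2 complete
c12: R6←I2
c13: I4 dispatched to FPMUL
c14: I4 operands ready
c19: I4 complete
c20: R0←I4
c21: I5 dispatched to FPMUL
c22: I5 operands ready
c27: I5 complete
c28: R0←I5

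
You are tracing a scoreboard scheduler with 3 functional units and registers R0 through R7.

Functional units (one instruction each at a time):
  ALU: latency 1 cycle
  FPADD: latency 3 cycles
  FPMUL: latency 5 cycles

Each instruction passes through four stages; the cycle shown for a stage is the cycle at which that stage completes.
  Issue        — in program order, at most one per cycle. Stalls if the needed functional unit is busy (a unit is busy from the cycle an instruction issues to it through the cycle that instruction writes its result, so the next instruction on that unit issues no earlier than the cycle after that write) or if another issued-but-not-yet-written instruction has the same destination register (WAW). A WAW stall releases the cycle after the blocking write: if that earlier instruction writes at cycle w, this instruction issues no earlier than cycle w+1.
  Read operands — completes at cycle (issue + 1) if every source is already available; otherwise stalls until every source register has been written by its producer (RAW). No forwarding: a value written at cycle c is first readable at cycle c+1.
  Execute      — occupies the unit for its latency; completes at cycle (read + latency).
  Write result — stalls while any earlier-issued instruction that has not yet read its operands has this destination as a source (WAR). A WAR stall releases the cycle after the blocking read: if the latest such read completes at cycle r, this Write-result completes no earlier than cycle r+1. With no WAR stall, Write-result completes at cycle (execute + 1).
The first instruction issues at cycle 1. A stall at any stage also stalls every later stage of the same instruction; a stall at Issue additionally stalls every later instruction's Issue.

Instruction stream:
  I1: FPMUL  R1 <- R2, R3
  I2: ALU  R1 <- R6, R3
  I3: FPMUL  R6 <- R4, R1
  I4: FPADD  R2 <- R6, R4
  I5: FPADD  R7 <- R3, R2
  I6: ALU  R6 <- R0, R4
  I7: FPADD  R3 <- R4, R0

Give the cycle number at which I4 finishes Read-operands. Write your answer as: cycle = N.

cycle = 20

[1] issue I1 (FPMUL)
[2] I1 read-ops
[7] I1 finished on FPMUL
[8] I1→R1
[9] issue I2 (ALU)
[10] I2 read-ops, issue I3 (FPMUL)
[11] I2 finished on ALU, issue I4 (FPADD)
[12] I2→R1
[13] I3 read-ops
[18] I3 finished on FPMUL
[19] I3→R6
[20] I4 read-ops
[23] I4 finished on FPADD
[24] I4→R2
[25] issue I5 (FPADD)
[26] I5 read-ops, issue I6 (ALU)
[27] I6 read-ops
[28] I6 finished on ALU
[29] I5 finished on FPADD, I6→R6
[30] I5→R7
[31] issue I7 (FPADD)
[32] I7 read-ops
[35] I7 finished on FPADD
[36] I7→R3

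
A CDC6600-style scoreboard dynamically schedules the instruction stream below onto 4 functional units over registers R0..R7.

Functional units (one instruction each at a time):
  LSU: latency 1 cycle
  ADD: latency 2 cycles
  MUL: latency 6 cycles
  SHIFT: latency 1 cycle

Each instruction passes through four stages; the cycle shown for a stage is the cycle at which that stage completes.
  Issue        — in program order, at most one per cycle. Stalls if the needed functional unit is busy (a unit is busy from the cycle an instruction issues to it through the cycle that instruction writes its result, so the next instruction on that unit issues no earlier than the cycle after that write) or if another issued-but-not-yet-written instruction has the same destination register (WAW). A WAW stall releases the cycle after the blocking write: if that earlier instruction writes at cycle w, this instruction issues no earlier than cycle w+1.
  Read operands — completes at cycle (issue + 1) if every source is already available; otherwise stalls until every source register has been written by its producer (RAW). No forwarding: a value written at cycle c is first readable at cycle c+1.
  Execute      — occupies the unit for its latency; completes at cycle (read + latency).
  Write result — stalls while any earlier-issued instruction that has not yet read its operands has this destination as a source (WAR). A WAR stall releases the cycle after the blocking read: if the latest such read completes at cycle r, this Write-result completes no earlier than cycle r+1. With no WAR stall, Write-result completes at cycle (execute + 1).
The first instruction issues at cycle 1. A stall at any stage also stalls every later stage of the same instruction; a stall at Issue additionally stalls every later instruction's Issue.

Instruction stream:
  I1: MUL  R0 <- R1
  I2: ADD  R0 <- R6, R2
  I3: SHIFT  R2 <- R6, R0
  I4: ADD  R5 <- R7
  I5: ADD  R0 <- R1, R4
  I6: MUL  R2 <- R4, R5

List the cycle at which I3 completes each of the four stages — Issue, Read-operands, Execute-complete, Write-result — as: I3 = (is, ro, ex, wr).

I3 = (11, 15, 16, 17)

cycle 1: issue I1 (MUL)
cycle 2: I1 read-ops
cycle 8: I1 finished on MUL
cycle 9: I1→R0
cycle 10: issue I2 (ADD)
cycle 11: I2 read-ops · issue I3 (SHIFT)
cycle 13: I2 finished on ADD
cycle 14: I2→R0
cycle 15: I3 read-ops · issue I4 (ADD)
cycle 16: I3 finished on SHIFT · I4 read-ops
cycle 17: I3→R2
cycle 18: I4 finished on ADD
cycle 19: I4→R5
cycle 20: issue I5 (ADD)
cycle 21: I5 read-ops · issue I6 (MUL)
cycle 22: I6 read-ops
cycle 23: I5 finished on ADD
cycle 24: I5→R0
cycle 28: I6 finished on MUL
cycle 29: I6→R2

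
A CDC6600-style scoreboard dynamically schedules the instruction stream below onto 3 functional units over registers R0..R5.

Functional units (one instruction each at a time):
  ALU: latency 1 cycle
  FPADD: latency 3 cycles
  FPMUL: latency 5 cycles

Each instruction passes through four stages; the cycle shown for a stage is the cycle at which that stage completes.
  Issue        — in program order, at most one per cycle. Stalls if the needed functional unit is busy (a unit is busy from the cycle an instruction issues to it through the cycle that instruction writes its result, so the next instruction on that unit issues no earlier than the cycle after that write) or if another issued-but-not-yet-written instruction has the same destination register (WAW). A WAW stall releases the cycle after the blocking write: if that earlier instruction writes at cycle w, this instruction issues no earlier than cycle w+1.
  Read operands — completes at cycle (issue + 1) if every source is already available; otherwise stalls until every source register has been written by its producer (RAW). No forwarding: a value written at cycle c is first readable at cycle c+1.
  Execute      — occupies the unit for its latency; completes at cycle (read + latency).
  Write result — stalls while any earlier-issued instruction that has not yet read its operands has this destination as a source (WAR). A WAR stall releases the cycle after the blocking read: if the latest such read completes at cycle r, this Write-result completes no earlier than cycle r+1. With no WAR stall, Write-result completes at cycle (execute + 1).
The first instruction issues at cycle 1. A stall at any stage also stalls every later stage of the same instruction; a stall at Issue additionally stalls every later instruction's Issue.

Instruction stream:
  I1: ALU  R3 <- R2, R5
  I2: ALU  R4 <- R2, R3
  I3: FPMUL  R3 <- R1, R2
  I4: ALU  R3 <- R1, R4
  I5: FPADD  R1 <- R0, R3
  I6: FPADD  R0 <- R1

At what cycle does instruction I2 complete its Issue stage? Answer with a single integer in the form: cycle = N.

cycle = 5

c1: I1 issues→ALU
c2: I1 reads
c3: I1 exec-done
c4: I1 writes R3
c5: I2 issues→ALU
c6: I2 reads, I3 issues→FPMUL
c7: I2 exec-done, I3 reads
c8: I2 writes R4
c12: I3 exec-done
c13: I3 writes R3
c14: I4 issues→ALU
c15: I4 reads, I5 issues→FPADD
c16: I4 exec-done
c17: I4 writes R3
c18: I5 reads
c21: I5 exec-done
c22: I5 writes R1
c23: I6 issues→FPADD
c24: I6 reads
c27: I6 exec-done
c28: I6 writes R0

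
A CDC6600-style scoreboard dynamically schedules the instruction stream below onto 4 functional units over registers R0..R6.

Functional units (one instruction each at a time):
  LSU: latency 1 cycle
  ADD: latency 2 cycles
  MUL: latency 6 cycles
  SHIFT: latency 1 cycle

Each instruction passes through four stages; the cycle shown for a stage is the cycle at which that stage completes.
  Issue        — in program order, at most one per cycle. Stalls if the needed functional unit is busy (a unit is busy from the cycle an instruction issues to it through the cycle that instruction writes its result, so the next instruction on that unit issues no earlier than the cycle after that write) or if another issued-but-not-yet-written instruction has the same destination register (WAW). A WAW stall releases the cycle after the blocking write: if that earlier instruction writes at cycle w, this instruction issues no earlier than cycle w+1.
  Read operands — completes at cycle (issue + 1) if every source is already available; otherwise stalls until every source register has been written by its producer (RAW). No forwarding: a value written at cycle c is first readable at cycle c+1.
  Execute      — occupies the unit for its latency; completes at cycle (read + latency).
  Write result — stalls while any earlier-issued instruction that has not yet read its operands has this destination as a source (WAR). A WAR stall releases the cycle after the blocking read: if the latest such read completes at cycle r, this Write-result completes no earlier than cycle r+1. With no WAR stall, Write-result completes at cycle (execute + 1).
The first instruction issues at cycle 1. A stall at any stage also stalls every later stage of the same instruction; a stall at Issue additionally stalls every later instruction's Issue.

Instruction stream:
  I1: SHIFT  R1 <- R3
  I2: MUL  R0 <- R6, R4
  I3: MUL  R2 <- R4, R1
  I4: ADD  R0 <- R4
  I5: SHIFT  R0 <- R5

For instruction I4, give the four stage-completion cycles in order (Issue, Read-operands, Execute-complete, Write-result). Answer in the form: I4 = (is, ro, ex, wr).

I4 = (12, 13, 15, 16)

I1: IS=1 RO=2 EX=3 WR=4
I2: IS=2 RO=3 EX=9 WR=10
I3: IS=11 RO=12 EX=18 WR=19  [struct: MUL busy until I2 writes@10]
I4: IS=12 RO=13 EX=15 WR=16
I5: IS=17 RO=18 EX=19 WR=20  [WAW R0: wait I4 write@16]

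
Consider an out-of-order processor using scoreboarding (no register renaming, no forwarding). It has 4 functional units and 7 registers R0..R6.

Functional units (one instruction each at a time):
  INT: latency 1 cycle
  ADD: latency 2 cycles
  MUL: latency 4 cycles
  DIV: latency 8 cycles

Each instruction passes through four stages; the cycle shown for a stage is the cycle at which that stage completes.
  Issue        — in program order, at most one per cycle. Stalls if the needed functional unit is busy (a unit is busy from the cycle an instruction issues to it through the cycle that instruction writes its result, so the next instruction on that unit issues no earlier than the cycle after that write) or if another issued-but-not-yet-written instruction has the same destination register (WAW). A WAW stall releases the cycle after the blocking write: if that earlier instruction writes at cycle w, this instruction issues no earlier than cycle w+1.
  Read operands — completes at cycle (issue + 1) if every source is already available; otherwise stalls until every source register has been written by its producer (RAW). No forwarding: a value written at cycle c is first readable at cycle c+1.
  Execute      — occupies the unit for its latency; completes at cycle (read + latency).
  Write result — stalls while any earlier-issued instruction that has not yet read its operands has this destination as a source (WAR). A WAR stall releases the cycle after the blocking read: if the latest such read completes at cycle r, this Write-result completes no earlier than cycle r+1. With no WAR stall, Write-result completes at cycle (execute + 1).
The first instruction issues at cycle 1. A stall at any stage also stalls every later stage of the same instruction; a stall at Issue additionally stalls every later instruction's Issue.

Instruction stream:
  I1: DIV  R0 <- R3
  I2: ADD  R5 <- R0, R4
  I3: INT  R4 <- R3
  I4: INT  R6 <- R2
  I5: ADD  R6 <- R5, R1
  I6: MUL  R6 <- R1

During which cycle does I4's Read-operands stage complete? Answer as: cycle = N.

cycle = 15

c1: I1 dispatched to DIV
c2: I1 operands ready | I2 dispatched to ADD
c3: I3 dispatched to INT
c4: I3 operands ready
c5: I3 complete
c10: I1 complete
c11: R0←I1
c12: I2 operands ready
c13: R4←I3
c14: I2 complete | I4 dispatched to INT
c15: R5←I2 | I4 operands ready
c16: I4 complete
c17: R6←I4
c18: I5 dispatched to ADD
c19: I5 operands ready
c21: I5 complete
c22: R6←I5
c23: I6 dispatched to MUL
c24: I6 operands ready
c28: I6 complete
c29: R6←I6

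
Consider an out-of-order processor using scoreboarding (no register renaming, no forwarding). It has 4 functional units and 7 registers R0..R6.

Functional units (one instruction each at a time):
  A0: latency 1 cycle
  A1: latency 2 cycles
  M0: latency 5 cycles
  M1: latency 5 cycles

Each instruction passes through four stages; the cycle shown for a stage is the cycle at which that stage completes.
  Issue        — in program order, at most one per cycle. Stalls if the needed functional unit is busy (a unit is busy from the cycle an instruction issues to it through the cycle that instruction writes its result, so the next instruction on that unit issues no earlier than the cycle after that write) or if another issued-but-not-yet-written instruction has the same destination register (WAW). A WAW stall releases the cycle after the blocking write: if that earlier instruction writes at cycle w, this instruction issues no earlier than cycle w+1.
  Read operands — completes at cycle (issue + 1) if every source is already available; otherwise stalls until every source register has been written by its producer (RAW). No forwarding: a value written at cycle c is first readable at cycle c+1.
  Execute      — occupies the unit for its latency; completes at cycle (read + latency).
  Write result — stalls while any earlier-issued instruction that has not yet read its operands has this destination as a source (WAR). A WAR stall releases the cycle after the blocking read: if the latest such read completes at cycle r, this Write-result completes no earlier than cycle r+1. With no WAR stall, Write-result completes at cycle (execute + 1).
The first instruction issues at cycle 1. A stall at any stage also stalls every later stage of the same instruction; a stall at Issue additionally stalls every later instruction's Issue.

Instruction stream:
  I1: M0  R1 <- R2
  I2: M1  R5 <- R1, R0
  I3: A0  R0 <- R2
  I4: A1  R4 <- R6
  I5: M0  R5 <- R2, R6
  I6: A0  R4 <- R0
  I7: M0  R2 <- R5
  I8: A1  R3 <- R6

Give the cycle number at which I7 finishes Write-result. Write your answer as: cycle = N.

I1 -> (1, 2, 7, 8)
I2 -> (2, 9, 14, 15)  // RAW R1: wait I1 write@8
I3 -> (3, 4, 5, 10)  // WAR R0: wait I2 read@9
I4 -> (4, 5, 7, 8)
I5 -> (16, 17, 22, 23)  // WAW R5: wait I2 write@15
I6 -> (17, 18, 19, 20)
I7 -> (24, 25, 30, 31)  // struct: M0 busy until I5 writes@23
I8 -> (25, 26, 28, 29)

cycle = 31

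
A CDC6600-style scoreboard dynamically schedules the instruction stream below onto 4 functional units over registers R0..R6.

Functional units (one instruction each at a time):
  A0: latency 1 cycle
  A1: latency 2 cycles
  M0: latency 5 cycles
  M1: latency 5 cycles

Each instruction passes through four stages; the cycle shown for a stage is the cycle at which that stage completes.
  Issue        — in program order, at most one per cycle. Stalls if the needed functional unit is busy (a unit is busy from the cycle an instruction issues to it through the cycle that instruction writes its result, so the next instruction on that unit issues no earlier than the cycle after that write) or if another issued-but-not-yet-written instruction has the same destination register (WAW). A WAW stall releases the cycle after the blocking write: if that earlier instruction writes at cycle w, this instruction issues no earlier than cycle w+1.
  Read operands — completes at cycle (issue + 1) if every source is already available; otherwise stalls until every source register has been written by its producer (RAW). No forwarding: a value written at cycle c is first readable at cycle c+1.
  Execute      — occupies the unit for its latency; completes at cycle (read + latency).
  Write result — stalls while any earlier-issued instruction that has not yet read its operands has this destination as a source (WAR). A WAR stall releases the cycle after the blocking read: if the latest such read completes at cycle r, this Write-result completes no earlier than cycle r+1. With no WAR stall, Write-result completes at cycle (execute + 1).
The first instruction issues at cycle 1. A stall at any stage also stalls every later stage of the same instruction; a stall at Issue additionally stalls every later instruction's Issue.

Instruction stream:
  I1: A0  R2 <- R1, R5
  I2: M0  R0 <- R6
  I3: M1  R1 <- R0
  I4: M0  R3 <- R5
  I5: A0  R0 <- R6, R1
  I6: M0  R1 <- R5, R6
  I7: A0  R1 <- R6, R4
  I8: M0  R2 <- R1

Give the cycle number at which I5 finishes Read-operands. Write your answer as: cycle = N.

cycle = 17

cycle 1: I1 dispatched to A0
cycle 2: I1 operands ready, I2 dispatched to M0
cycle 3: I1 complete, I2 operands ready, I3 dispatched to M1
cycle 4: R2←I1
cycle 8: I2 complete
cycle 9: R0←I2
cycle 10: I3 operands ready, I4 dispatched to M0
cycle 11: I4 operands ready, I5 dispatched to A0
cycle 15: I3 complete
cycle 16: R1←I3, I4 complete
cycle 17: R3←I4, I5 operands ready
cycle 18: I5 complete, I6 dispatched to M0
cycle 19: R0←I5, I6 operands ready
cycle 24: I6 complete
cycle 25: R1←I6
cycle 26: I7 dispatched to A0
cycle 27: I7 operands ready, I8 dispatched to M0
cycle 28: I7 complete
cycle 29: R1←I7
cycle 30: I8 operands ready
cycle 35: I8 complete
cycle 36: R2←I8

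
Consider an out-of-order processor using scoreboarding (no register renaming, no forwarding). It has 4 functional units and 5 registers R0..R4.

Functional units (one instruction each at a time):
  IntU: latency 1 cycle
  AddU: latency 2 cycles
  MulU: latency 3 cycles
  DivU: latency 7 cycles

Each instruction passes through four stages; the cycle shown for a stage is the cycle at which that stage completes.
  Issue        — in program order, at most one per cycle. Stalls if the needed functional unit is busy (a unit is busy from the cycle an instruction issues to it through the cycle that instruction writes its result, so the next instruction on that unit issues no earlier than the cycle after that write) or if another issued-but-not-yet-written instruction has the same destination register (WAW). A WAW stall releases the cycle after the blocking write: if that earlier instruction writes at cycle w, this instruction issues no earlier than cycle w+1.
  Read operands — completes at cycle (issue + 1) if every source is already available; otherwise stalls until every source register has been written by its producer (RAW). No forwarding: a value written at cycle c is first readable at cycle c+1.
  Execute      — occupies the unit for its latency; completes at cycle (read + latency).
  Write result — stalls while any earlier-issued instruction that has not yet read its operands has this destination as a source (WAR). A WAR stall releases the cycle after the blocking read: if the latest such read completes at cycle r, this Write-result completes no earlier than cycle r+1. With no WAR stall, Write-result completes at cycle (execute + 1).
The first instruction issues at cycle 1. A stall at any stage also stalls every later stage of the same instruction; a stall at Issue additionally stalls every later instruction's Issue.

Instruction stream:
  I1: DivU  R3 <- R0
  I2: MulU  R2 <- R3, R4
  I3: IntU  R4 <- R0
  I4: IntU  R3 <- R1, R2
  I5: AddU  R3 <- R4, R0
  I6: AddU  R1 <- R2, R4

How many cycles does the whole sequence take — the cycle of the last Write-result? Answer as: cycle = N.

I1: IS=1 RO=2 EX=9 WR=10
I2: IS=2 RO=11 EX=14 WR=15  [RAW R3: wait I1 write@10]
I3: IS=3 RO=4 EX=5 WR=12  [WAR R4: wait I2 read@11]
I4: IS=13 RO=16 EX=17 WR=18  [struct: IntU busy until I3 writes@12; RAW R2: wait I2 write@15]
I5: IS=19 RO=20 EX=22 WR=23  [WAW R3: wait I4 write@18]
I6: IS=24 RO=25 EX=27 WR=28  [struct: AddU busy until I5 writes@23]

cycle = 28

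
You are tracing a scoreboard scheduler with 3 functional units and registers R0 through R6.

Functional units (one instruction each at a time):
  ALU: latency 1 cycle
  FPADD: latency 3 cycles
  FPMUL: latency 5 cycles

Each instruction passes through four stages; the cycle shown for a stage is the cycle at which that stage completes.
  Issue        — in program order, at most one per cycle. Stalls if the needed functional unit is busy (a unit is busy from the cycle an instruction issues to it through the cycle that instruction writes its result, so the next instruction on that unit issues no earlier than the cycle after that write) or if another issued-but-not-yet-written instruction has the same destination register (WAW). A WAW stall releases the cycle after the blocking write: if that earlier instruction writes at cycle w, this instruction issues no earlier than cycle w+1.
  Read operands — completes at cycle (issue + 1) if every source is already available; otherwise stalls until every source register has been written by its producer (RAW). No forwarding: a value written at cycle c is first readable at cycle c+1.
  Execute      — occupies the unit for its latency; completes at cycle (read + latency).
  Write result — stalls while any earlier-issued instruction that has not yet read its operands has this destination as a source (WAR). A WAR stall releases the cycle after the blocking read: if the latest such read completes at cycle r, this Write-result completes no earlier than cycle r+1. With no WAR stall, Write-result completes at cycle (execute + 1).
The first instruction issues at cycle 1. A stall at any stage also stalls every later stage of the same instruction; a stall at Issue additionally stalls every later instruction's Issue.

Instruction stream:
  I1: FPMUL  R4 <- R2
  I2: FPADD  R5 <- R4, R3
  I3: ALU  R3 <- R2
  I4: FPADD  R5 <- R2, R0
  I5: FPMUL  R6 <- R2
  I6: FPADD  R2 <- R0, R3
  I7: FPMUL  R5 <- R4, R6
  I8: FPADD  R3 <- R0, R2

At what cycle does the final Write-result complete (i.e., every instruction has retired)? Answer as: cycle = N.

t=1  issue I1 (FPMUL)
t=2  I1 read-ops, issue I2 (FPADD)
t=3  issue I3 (ALU)
t=4  I3 read-ops
t=5  I3 finished on ALU
t=7  I1 finished on FPMUL
t=8  I1→R4
t=9  I2 read-ops
t=10  I3→R3
t=12  I2 finished on FPADD
t=13  I2→R5
t=14  issue I4 (FPADD)
t=15  I4 read-ops, issue I5 (FPMUL)
t=16  I5 read-ops
t=18  I4 finished on FPADD
t=19  I4→R5
t=20  issue I6 (FPADD)
t=21  I5 finished on FPMUL, I6 read-ops
t=22  I5→R6
t=23  issue I7 (FPMUL)
t=24  I6 finished on FPADD, I7 read-ops
t=25  I6→R2
t=26  issue I8 (FPADD)
t=27  I8 read-ops
t=29  I7 finished on FPMUL
t=30  I7→R5, I8 finished on FPADD
t=31  I8→R3

cycle = 31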